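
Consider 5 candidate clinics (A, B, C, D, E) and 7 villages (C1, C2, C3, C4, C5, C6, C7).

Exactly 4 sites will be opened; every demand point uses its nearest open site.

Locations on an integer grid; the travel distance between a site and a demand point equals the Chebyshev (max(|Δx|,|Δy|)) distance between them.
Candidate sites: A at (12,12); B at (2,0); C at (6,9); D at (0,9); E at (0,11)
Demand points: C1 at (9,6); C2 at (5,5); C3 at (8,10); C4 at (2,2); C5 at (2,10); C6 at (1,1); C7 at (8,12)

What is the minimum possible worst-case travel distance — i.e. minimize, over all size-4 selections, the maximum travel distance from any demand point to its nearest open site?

4

Open {A, B, C, D}.
  Farthest demand point is C2 at travel distance 4 (to C); all others are ≤ 4.
With {A, B, C, E} the worst case is 4.
With {B, C, D, E} the worst case is 4.
No size-4 selection achieves below 4.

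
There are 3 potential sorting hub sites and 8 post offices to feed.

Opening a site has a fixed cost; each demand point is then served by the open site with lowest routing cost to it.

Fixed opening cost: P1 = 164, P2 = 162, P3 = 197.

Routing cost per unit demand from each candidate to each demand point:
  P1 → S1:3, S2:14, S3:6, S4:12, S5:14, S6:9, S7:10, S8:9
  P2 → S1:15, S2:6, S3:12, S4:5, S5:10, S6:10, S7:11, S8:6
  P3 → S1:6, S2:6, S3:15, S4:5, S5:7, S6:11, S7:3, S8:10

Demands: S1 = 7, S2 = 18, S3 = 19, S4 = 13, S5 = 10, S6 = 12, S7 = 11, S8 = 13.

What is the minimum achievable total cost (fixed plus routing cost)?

997

Open {P1, P3}: assign each demand point to its cheapest open site.
  S1→P1 7×3=21, S2→P3 18×6=108, S3→P1 19×6=114, S4→P3 13×5=65, S5→P3 10×7=70, S6→P1 12×9=108, S7→P3 11×3=33, S8→P1 13×9=117
  routing cost 636, fixed 361 → total 997.
Compare {P1, P2}: routing cost 704 + fixed 326 = 1030.
Compare {P3}: routing cost 865 + fixed 197 = 1062.
Compare {P2}: routing cost 925 + fixed 162 = 1087.
All other subsets cost ≥ 1030. Minimum total cost: 997.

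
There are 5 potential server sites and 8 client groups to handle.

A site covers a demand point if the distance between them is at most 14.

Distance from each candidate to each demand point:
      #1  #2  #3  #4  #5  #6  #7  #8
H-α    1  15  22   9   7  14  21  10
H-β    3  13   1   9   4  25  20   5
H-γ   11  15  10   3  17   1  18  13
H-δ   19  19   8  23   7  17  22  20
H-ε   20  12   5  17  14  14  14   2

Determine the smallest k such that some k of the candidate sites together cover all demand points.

Coverage sets (demand points within 14 of each site):
  H-α: {#1, #4, #5, #6, #8}
  H-β: {#1, #2, #3, #4, #5, #8}
  H-γ: {#1, #3, #4, #6, #8}
  H-δ: {#3, #5}
  H-ε: {#2, #3, #5, #6, #7, #8}
No single site covers all 8 demand points.
But {H-α, H-ε} covers everything, so the minimum is 2.

2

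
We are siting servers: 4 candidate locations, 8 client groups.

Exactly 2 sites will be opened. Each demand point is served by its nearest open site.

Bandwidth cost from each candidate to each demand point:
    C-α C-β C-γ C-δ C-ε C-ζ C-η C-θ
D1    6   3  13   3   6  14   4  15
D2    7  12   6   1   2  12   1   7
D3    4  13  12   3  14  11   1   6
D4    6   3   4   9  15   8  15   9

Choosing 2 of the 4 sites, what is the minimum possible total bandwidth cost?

32

Open {D2, D4}.
  C-α→D4 6, C-β→D4 3, C-γ→D4 4, C-δ→D2 1, C-ε→D2 2, C-ζ→D4 8, C-η→D2 1, C-θ→D2 7  ⇒ total 32.
Compare {D1, D2}: total 38.
Compare {D1, D4}: total 43.
No size-2 selection does better; minimum is 32.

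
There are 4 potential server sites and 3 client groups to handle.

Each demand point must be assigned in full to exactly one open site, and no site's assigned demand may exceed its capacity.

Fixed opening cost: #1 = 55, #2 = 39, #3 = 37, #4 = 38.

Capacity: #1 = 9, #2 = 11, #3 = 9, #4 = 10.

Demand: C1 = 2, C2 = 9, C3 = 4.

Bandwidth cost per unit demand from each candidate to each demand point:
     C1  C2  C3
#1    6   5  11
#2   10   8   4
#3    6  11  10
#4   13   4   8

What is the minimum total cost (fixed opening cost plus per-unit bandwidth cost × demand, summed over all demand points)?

149

Open {#2, #4}; cheapest assignment that respects the capacities:
  #2 (cap 11, load 6): C1, C3 — cost 2×10 + 4×4 = 36
  #4 (cap 10, load 9): C2 — cost 9×4 = 36
  Shipping 72, fixed 77 → total 149.
  Any other capacity-feasible assignment to {#2, #4} ships for at least 72.
Compare {#3, #4}: its best feasible assignment gives total 163.
Compare {#1, #2}: its best feasible assignment gives total 175.
Every other set of open sites that can feasibly serve all demand totals ≥ 163 even under its best assignment. Minimum: 149.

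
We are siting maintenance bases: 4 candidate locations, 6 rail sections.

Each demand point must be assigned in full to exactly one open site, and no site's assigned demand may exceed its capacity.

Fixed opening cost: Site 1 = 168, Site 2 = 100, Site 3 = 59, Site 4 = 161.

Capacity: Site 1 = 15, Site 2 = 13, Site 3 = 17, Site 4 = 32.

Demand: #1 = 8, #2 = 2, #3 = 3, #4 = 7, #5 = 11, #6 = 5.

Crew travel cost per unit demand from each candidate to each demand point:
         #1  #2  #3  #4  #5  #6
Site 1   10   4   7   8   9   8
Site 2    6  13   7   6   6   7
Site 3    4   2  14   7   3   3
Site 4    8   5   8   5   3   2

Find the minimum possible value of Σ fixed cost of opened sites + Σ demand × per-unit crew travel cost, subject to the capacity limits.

Open {Site 3, Site 4}; cheapest assignment that respects the capacities:
  Site 3 (cap 17, load 10): #1, #2 — cost 8×4 + 2×2 = 36
  Site 4 (cap 32, load 26): #3, #4, #5, #6 — cost 3×8 + 7×5 + 11×3 + 5×2 = 102
  Shipping 138, fixed 220 → total 358.
  Any other capacity-feasible assignment to {Site 3, Site 4} ships for at least 138.
Compare {Site 2, Site 4}: its best feasible assignment gives total 418.
Compare {Site 2, Site 3, Site 4}: its best feasible assignment gives total 455.
Every other set of open sites that can feasibly serve all demand totals ≥ 418 even under its best assignment. Minimum: 358.

358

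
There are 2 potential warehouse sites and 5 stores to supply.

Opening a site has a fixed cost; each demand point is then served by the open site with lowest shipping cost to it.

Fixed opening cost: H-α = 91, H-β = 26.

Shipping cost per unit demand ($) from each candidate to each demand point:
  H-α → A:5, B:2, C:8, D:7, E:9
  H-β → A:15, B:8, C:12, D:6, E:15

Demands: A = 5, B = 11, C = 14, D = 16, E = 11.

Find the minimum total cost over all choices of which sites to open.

461

Open {H-α}: assign each demand point to its cheapest open site.
  A→H-α 5×5=25, B→H-α 11×2=22, C→H-α 14×8=112, D→H-α 16×7=112, E→H-α 11×9=99
  shipping cost 370, fixed 91 → total 461.
Compare {H-α, H-β}: shipping cost 354 + fixed 117 = 471.
Compare {H-β}: shipping cost 592 + fixed 26 = 618.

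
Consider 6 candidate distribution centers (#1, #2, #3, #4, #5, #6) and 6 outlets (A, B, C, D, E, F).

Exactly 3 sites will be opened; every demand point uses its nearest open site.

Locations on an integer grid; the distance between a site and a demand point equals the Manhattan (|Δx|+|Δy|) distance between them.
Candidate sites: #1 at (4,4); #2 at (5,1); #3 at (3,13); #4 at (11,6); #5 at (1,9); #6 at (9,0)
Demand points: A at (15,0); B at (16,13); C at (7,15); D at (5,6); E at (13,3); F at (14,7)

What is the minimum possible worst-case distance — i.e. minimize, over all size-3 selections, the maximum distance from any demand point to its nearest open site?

Open {#1, #3, #4}.
  Farthest demand point is B at distance 12 (to #4); all others are ≤ 12.
With {#1, #4, #5} the worst case is 12.
With {#2, #3, #4} the worst case is 12.
No size-3 selection achieves below 12.

12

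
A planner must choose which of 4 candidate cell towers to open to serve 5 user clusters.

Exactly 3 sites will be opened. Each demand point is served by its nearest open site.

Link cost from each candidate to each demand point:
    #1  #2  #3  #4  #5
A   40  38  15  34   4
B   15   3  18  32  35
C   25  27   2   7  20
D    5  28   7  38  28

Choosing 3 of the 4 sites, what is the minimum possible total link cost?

Open {A, B, C}.
  #1→B 15, #2→B 3, #3→C 2, #4→C 7, #5→A 4  ⇒ total 31.
Compare {B, C, D}: total 37.
Compare {A, C, D}: total 45.
No size-3 selection does better; minimum is 31.

31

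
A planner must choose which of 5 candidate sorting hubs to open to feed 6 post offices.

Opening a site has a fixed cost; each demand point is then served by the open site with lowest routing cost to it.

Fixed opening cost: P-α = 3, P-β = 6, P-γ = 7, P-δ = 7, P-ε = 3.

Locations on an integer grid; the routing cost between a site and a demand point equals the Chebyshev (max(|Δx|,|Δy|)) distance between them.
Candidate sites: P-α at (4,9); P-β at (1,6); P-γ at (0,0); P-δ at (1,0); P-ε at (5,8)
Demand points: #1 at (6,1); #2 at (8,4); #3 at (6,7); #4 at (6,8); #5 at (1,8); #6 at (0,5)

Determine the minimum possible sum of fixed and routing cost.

23

Open {P-β, P-ε}: assign each demand point to its cheapest open site.
  #1→P-β 5, #2→P-ε 4, #3→P-ε 1, #4→P-ε 1, #5→P-β 2, #6→P-β 1
  routing cost 14, fixed 9 → total 23.
Compare {P-ε}: routing cost 22 + fixed 3 = 25.
Compare {P-α, P-β}: routing cost 17 + fixed 9 = 26.
Compare {P-α, P-ε}: routing cost 20 + fixed 6 = 26.
All other subsets cost ≥ 25. Minimum total cost: 23.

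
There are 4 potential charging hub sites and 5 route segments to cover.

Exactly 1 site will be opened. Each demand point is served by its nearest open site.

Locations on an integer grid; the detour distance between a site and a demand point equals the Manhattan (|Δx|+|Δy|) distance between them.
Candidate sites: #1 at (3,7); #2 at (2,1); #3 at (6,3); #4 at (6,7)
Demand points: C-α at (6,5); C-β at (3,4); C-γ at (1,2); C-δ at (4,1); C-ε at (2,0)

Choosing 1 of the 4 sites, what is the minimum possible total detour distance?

Open {#2}.
  C-α→#2 8, C-β→#2 4, C-γ→#2 2, C-δ→#2 2, C-ε→#2 1  ⇒ total 17.
Compare {#3}: total 23.
Compare {#1}: total 30.
No size-1 selection does better; minimum is 17.

17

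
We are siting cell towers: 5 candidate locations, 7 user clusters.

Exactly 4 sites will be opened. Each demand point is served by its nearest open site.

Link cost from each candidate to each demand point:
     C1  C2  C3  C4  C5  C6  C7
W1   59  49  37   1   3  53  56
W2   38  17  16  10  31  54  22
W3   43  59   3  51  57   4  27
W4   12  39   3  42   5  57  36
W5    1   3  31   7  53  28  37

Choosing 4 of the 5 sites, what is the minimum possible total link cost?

Open {W1, W2, W3, W5}.
  C1→W5 1, C2→W5 3, C3→W3 3, C4→W1 1, C5→W1 3, C6→W3 4, C7→W2 22  ⇒ total 37.
Compare {W1, W3, W4, W5}: total 42.
Compare {W2, W3, W4, W5}: total 45.
No size-4 selection does better; minimum is 37.

37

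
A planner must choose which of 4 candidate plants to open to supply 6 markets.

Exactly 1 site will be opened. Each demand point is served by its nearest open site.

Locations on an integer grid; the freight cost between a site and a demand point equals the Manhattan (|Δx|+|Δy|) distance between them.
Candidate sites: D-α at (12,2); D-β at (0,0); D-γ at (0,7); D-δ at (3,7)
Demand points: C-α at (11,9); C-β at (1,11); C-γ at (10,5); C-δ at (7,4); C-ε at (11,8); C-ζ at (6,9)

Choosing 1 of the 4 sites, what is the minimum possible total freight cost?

Open {D-δ}.
  C-α→D-δ 10, C-β→D-δ 6, C-γ→D-δ 9, C-δ→D-δ 7, C-ε→D-δ 9, C-ζ→D-δ 5  ⇒ total 46.
Compare {D-α}: total 60.
Compare {D-γ}: total 60.
No size-1 selection does better; minimum is 46.

46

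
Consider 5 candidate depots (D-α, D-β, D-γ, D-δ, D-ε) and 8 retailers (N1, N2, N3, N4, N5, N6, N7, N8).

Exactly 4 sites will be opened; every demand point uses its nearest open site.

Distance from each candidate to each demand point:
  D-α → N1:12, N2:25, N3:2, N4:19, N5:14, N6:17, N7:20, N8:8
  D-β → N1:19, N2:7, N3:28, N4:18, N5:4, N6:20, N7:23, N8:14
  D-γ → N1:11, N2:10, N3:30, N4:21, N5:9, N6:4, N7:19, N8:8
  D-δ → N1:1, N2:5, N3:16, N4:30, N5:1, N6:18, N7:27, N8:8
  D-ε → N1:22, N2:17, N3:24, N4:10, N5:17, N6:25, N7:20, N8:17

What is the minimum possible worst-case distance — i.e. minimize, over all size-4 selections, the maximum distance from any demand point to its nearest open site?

Open {D-α, D-β, D-γ, D-δ}.
  Farthest demand point is N7 at distance 19 (to D-γ); all others are ≤ 19.
With {D-α, D-β, D-γ, D-ε} the worst case is 19.
With {D-α, D-γ, D-δ, D-ε} the worst case is 19.
No size-4 selection achieves below 19.

19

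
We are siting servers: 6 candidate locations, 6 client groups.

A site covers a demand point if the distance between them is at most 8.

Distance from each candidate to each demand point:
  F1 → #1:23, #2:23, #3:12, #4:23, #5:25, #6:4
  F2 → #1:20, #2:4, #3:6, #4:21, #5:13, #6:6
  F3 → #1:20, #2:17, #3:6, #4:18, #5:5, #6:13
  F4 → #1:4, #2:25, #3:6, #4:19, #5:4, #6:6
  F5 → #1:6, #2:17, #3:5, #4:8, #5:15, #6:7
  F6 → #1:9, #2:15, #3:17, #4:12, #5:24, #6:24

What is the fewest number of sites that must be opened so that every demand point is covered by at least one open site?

Coverage sets (demand points within 8 of each site):
  F1: {#6}
  F2: {#2, #3, #6}
  F3: {#3, #5}
  F4: {#1, #3, #5, #6}
  F5: {#1, #3, #4, #6}
  F6: {}
No 2 sites suffice: every size-2 union leaves at least one demand point uncovered.
But {F2, F3, F5} covers everything, so the minimum is 3.

3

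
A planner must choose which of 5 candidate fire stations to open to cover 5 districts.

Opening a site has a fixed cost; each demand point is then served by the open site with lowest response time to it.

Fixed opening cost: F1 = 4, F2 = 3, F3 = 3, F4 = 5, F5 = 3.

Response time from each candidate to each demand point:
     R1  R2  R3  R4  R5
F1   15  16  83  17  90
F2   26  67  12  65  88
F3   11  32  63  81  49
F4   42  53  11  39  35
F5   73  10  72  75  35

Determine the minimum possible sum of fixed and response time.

98

Open {F1, F2, F3, F5}: assign each demand point to its cheapest open site.
  R1→F3 11, R2→F5 10, R3→F2 12, R4→F1 17, R5→F5 35
  response time 85, fixed 13 → total 98.
Compare {F1, F2, F5}: response time 89 + fixed 10 = 99.
Compare {F1, F3, F4, F5}: response time 84 + fixed 15 = 99.
Compare {F1, F4, F5}: response time 88 + fixed 12 = 100.
All other subsets cost ≥ 99. Minimum total cost: 98.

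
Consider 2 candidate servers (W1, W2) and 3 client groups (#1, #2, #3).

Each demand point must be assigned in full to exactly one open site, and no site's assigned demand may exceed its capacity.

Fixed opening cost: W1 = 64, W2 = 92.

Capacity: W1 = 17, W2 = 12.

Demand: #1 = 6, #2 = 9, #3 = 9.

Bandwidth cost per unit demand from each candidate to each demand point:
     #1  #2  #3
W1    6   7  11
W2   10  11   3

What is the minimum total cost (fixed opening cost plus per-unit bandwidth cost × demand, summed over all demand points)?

282

Open {W1, W2}; cheapest assignment that respects the capacities:
  W1 (cap 17, load 15): #1, #2 — cost 6×6 + 9×7 = 99
  W2 (cap 12, load 9): #3 — cost 9×3 = 27
  Shipping 126, fixed 156 → total 282.
  Any other capacity-feasible assignment to {W1, W2} ships for at least 126.
Total demand is 24 and no other set of sites has combined capacity ≥ 24, so {W1, W2} is the only feasible choice of open sites. Minimum: 282.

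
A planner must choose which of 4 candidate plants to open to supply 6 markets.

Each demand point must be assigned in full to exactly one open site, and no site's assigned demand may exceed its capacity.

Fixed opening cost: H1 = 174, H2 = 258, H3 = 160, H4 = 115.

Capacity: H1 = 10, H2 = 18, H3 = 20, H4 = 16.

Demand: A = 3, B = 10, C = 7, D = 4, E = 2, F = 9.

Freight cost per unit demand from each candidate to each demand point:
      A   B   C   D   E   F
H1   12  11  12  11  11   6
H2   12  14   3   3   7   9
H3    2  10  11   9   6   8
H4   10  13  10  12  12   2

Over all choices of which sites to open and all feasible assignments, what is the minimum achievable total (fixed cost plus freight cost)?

517

Open {H3, H4}; cheapest assignment that respects the capacities:
  H3 (cap 20, load 19): A, B, D, E — cost 3×2 + 10×10 + 4×9 + 2×6 = 154
  H4 (cap 16, load 16): C, F — cost 7×10 + 9×2 = 88
  Shipping 242, fixed 275 → total 517.
  Any other capacity-feasible assignment to {H3, H4} ships for at least 242.
Compare {H2, H3}: its best feasible assignment gives total 673.
Compare {H1, H3, H4}: its best feasible assignment gives total 691.
Every other set of open sites that can feasibly serve all demand totals ≥ 673 even under its best assignment. Minimum: 517.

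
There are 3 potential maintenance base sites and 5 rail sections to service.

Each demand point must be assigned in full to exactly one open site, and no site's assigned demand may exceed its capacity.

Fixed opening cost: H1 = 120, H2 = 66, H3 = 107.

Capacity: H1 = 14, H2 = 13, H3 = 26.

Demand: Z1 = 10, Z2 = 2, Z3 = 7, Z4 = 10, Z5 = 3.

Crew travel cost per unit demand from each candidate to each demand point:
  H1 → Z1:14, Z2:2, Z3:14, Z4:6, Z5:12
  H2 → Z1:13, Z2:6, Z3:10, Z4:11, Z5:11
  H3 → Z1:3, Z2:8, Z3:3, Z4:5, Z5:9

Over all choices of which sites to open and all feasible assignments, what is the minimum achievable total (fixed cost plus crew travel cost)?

Open {H2, H3}; cheapest assignment that respects the capacities:
  H2 (cap 13, load 9): Z2, Z3 — cost 2×6 + 7×10 = 82
  H3 (cap 26, load 23): Z1, Z4, Z5 — cost 10×3 + 10×5 + 3×9 = 107
  Shipping 189, fixed 173 → total 362.
  Any other capacity-feasible assignment to {H2, H3} ships for at least 189.
Compare {H1, H3}: its best feasible assignment gives total 369.
Compare {H1, H2, H3}: its best feasible assignment gives total 435.
Every other set of open sites that can feasibly serve all demand totals ≥ 369 even under its best assignment. Minimum: 362.

362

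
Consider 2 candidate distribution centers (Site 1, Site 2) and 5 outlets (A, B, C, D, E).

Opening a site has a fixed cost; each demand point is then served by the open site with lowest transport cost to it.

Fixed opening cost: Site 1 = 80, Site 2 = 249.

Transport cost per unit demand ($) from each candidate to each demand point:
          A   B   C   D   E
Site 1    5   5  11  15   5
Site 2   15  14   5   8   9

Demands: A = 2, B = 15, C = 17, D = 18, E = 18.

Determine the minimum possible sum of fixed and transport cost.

712

Open {Site 1}: assign each demand point to its cheapest open site.
  A→Site 1 2×5=10, B→Site 1 15×5=75, C→Site 1 17×11=187, D→Site 1 18×15=270, E→Site 1 18×5=90
  transport cost 632, fixed 80 → total 712.
Compare {Site 1, Site 2}: transport cost 404 + fixed 329 = 733.
Compare {Site 2}: transport cost 631 + fixed 249 = 880.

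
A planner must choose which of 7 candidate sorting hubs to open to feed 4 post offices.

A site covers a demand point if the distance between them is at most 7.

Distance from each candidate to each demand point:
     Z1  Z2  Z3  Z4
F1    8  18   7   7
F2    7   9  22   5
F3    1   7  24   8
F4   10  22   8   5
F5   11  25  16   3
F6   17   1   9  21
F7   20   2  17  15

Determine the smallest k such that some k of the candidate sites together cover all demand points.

2

Coverage sets (demand points within 7 of each site):
  F1: {Z3, Z4}
  F2: {Z1, Z4}
  F3: {Z1, Z2}
  F4: {Z4}
  F5: {Z4}
  F6: {Z2}
  F7: {Z2}
No single site covers all 4 demand points.
But {F1, F3} covers everything, so the minimum is 2.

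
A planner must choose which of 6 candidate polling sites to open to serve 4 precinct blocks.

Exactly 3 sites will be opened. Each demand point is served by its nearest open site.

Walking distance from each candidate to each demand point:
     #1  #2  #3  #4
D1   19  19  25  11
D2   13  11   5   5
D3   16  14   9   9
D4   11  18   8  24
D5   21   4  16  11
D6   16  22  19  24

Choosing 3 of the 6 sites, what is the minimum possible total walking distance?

Open {D2, D4, D5}.
  #1→D4 11, #2→D5 4, #3→D2 5, #4→D2 5  ⇒ total 25.
Compare {D1, D2, D5}: total 27.
Compare {D2, D3, D5}: total 27.
No size-3 selection does better; minimum is 25.

25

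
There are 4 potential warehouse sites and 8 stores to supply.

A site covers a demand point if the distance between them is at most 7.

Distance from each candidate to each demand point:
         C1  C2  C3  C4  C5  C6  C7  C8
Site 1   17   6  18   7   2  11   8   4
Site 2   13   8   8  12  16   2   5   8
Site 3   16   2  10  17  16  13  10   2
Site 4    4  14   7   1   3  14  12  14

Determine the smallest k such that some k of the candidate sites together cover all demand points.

3

Coverage sets (demand points within 7 of each site):
  Site 1: {C2, C4, C5, C8}
  Site 2: {C6, C7}
  Site 3: {C2, C8}
  Site 4: {C1, C3, C4, C5}
No 2 sites suffice: every size-2 union leaves at least one demand point uncovered.
But {Site 1, Site 2, Site 4} covers everything, so the minimum is 3.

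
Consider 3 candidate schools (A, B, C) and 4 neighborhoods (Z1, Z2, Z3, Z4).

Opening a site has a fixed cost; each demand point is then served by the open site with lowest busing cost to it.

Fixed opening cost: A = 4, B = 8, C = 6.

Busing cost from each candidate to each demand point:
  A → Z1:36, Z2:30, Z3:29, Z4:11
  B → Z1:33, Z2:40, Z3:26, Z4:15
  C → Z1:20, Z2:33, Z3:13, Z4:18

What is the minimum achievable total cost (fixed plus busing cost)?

84

Open {A, C}: assign each demand point to its cheapest open site.
  Z1→C 20, Z2→A 30, Z3→C 13, Z4→A 11
  busing cost 74, fixed 10 → total 84.
Compare {C}: busing cost 84 + fixed 6 = 90.
Compare {A, B, C}: busing cost 74 + fixed 18 = 92.
Compare {B, C}: busing cost 81 + fixed 14 = 95.
All other subsets cost ≥ 90. Minimum total cost: 84.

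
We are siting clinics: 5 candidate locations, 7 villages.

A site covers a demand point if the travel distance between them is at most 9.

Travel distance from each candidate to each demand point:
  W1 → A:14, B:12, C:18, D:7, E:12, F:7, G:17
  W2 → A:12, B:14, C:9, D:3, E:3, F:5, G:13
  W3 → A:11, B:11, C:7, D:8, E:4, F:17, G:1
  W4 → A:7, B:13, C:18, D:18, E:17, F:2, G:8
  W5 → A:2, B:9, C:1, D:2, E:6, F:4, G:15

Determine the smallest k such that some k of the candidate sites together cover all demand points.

Coverage sets (demand points within 9 of each site):
  W1: {D, F}
  W2: {C, D, E, F}
  W3: {C, D, E, G}
  W4: {A, F, G}
  W5: {A, B, C, D, E, F}
No single site covers all 7 demand points.
But {W3, W5} covers everything, so the minimum is 2.

2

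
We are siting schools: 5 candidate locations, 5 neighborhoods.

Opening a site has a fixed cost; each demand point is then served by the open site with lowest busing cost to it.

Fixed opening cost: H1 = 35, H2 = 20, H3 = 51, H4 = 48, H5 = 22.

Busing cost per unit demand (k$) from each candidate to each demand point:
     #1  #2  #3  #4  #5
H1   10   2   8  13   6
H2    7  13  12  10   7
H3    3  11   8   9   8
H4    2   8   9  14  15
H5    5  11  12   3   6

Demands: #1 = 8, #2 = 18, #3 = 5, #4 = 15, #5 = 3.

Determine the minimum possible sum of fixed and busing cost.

Open {H1, H5}: assign each demand point to its cheapest open site.
  #1→H5 8×5=40, #2→H1 18×2=36, #3→H1 5×8=40, #4→H5 15×3=45, #5→H1 3×6=18
  busing cost 179, fixed 57 → total 236.
Compare {H1, H2, H5}: busing cost 179 + fixed 77 = 256.
Compare {H1, H4, H5}: busing cost 155 + fixed 105 = 260.
Compare {H1, H3, H5}: busing cost 163 + fixed 108 = 271.
All other subsets cost ≥ 256. Minimum total cost: 236.

236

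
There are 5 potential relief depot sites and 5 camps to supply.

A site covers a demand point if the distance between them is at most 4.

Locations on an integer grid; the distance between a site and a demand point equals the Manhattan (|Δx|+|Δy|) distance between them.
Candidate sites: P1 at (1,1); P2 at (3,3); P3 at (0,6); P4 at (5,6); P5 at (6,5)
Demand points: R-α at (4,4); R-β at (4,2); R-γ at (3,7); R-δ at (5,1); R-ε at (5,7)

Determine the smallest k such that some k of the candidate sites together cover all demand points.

2

Coverage sets (demand points within 4 of each site):
  P1: {R-β, R-δ}
  P2: {R-α, R-β, R-γ, R-δ}
  P3: {R-γ}
  P4: {R-α, R-γ, R-ε}
  P5: {R-α, R-ε}
No single site covers all 5 demand points.
But {P1, P4} covers everything, so the minimum is 2.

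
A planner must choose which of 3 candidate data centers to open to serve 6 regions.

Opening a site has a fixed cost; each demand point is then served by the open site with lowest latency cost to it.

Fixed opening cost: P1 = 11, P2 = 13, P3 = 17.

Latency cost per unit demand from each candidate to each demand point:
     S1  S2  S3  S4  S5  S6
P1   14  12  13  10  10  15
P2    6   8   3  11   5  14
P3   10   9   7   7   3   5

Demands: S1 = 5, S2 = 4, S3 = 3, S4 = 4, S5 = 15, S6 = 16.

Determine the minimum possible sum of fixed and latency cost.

Open {P2, P3}: assign each demand point to its cheapest open site.
  S1→P2 5×6=30, S2→P2 4×8=32, S3→P2 3×3=9, S4→P3 4×7=28, S5→P3 15×3=45, S6→P3 16×5=80
  latency cost 224, fixed 30 → total 254.
Compare {P1, P2, P3}: latency cost 224 + fixed 41 = 265.
Compare {P3}: latency cost 260 + fixed 17 = 277.
Compare {P1, P3}: latency cost 260 + fixed 28 = 288.
All other subsets cost ≥ 265. Minimum total cost: 254.

254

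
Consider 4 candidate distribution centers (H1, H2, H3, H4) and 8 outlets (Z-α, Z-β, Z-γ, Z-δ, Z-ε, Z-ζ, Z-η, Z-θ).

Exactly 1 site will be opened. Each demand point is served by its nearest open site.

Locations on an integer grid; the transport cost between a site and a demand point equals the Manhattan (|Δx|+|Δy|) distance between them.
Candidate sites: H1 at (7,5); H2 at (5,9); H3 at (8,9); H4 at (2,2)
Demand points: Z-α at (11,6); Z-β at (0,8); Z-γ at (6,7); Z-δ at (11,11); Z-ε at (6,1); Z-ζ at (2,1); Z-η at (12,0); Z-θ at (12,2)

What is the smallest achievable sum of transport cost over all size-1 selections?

Open {H1}.
  Z-α→H1 5, Z-β→H1 10, Z-γ→H1 3, Z-δ→H1 10, Z-ε→H1 5, Z-ζ→H1 9, Z-η→H1 10, Z-θ→H1 8  ⇒ total 60.
Compare {H3}: total 72.
Compare {H2}: total 76.
No size-1 selection does better; minimum is 60.

60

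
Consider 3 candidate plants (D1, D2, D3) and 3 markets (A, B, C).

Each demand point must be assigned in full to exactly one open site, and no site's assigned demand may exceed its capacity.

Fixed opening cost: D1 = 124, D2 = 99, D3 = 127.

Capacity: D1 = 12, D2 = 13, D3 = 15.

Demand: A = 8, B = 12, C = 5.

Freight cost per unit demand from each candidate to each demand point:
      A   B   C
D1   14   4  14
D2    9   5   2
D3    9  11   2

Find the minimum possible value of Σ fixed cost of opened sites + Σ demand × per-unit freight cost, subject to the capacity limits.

Open {D1, D2}; cheapest assignment that respects the capacities:
  D1 (cap 12, load 12): B — cost 12×4 = 48
  D2 (cap 13, load 13): A, C — cost 8×9 + 5×2 = 82
  Shipping 130, fixed 223 → total 353.
  Any other capacity-feasible assignment to {D1, D2} ships for at least 130.
Compare {D2, D3}: its best feasible assignment gives total 368.
Compare {D1, D3}: its best feasible assignment gives total 381.
Every other set of open sites that can feasibly serve all demand totals ≥ 368 even under its best assignment. Minimum: 353.

353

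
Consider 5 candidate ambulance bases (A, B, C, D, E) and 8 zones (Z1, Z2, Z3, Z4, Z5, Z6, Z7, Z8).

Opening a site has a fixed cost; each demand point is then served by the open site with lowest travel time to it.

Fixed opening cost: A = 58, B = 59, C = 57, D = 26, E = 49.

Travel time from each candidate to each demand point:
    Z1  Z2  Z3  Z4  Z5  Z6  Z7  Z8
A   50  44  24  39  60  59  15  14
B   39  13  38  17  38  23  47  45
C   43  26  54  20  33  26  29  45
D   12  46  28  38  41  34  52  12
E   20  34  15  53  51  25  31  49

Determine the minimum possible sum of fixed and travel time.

269

Open {C, D}: assign each demand point to its cheapest open site.
  Z1→D 12, Z2→C 26, Z3→D 28, Z4→C 20, Z5→C 33, Z6→C 26, Z7→C 29, Z8→D 12
  travel time 186, fixed 83 → total 269.
Compare {B, D}: travel time 190 + fixed 85 = 275.
Compare {D, E}: travel time 208 + fixed 75 = 283.
Compare {D}: travel time 263 + fixed 26 = 289.
All other subsets cost ≥ 275. Minimum total cost: 269.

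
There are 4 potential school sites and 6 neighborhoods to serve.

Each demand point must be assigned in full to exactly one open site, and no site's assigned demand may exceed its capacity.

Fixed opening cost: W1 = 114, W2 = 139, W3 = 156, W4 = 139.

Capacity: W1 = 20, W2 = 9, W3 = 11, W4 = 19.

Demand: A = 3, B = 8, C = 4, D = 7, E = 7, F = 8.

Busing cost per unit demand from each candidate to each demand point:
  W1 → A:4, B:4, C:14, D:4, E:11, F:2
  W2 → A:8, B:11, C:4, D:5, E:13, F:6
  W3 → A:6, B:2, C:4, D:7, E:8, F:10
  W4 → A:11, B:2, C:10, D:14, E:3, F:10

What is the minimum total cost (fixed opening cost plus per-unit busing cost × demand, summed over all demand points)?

386

Open {W1, W4}; cheapest assignment that respects the capacities:
  W1 (cap 20, load 18): A, D, F — cost 3×4 + 7×4 + 8×2 = 56
  W4 (cap 19, load 19): B, C, E — cost 8×2 + 4×10 + 7×3 = 77
  Shipping 133, fixed 253 → total 386.
  Any other capacity-feasible assignment to {W1, W4} ships for at least 133.
Compare {W1, W2, W4}: its best feasible assignment gives total 501.
Compare {W1, W3, W4}: its best feasible assignment gives total 518.
Every other set of open sites that can feasibly serve all demand totals ≥ 501 even under its best assignment. Minimum: 386.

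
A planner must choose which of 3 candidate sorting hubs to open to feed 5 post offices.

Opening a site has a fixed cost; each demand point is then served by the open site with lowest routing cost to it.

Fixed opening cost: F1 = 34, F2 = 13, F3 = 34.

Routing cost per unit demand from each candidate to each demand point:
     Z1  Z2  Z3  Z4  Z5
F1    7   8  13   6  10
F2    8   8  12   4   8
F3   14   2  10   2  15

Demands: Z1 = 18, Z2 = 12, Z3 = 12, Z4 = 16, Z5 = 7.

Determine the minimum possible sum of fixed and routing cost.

Open {F2, F3}: assign each demand point to its cheapest open site.
  Z1→F2 18×8=144, Z2→F3 12×2=24, Z3→F3 12×10=120, Z4→F3 16×2=32, Z5→F2 7×8=56
  routing cost 376, fixed 47 → total 423.
Compare {F1, F2, F3}: routing cost 358 + fixed 81 = 439.
Compare {F1, F3}: routing cost 372 + fixed 68 = 440.
Compare {F2}: routing cost 504 + fixed 13 = 517.
All other subsets cost ≥ 439. Minimum total cost: 423.

423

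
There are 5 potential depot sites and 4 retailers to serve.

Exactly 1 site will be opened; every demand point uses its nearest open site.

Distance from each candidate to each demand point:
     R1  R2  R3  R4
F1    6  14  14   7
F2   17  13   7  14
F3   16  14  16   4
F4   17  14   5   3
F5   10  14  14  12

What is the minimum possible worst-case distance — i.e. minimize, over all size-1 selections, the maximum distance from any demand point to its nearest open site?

Open {F1}.
  Farthest demand point is R2 at distance 14 (to F1); all others are ≤ 14.
With {F5} the worst case is 14.
With {F3} the worst case is 16.
No size-1 selection achieves below 14.

14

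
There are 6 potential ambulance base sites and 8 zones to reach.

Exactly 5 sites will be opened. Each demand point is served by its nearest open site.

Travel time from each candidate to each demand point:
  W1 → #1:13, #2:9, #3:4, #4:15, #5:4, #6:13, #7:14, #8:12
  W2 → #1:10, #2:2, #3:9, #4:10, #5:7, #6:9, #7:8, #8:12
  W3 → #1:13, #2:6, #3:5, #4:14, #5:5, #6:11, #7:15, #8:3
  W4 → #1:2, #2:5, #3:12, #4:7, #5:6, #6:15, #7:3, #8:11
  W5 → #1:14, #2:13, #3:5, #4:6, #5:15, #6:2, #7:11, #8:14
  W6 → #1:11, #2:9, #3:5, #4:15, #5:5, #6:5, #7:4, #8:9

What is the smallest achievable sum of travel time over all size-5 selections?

26

Open {W1, W2, W3, W4, W5}.
  #1→W4 2, #2→W2 2, #3→W1 4, #4→W5 6, #5→W1 4, #6→W5 2, #7→W4 3, #8→W3 3  ⇒ total 26.
Compare {W2, W3, W4, W5, W6}: total 28.
Compare {W1, W3, W4, W5, W6}: total 29.
No size-5 selection does better; minimum is 26.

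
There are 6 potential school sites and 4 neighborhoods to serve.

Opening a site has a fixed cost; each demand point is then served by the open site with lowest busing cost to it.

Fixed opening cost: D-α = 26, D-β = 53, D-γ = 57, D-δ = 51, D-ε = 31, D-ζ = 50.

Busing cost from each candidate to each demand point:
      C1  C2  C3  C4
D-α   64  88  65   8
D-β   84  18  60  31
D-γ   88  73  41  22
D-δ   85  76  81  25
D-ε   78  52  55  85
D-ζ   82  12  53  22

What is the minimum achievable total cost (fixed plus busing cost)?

213

Open {D-α, D-ζ}: assign each demand point to its cheapest open site.
  C1→D-α 64, C2→D-ζ 12, C3→D-ζ 53, C4→D-α 8
  busing cost 137, fixed 76 → total 213.
Compare {D-ζ}: busing cost 169 + fixed 50 = 219.
Compare {D-α, D-β}: busing cost 150 + fixed 79 = 229.
Compare {D-α, D-ε}: busing cost 179 + fixed 57 = 236.
All other subsets cost ≥ 219. Minimum total cost: 213.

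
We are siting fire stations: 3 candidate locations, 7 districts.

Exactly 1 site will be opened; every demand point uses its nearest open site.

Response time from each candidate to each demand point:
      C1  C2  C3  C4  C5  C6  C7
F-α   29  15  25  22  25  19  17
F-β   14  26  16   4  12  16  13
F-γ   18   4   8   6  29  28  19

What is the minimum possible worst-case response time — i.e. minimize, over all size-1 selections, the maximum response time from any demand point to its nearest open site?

Open {F-β}.
  Farthest demand point is C2 at response time 26 (to F-β); all others are ≤ 26.
With {F-α} the worst case is 29.
With {F-γ} the worst case is 29.
No size-1 selection achieves below 26.

26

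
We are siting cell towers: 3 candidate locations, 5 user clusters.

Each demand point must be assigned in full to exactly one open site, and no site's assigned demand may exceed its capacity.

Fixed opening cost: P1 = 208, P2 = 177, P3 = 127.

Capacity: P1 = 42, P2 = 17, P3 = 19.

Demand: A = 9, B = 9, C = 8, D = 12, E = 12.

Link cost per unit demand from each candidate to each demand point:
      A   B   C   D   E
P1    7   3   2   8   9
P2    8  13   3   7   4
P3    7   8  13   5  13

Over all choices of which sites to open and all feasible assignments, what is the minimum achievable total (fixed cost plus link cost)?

609

Open {P1, P3}; cheapest assignment that respects the capacities:
  P1 (cap 42, load 38): A, B, C, E — cost 9×7 + 9×3 + 8×2 + 12×9 = 214
  P3 (cap 19, load 12): D — cost 12×5 = 60
  Shipping 274, fixed 335 → total 609.
  Any other capacity-feasible assignment to {P1, P3} ships for at least 274.
Compare {P1, P2}: its best feasible assignment gives total 635.
Compare {P1, P2, P3}: its best feasible assignment gives total 726.
Every other set of open sites that can feasibly serve all demand totals ≥ 635 even under its best assignment. Minimum: 609.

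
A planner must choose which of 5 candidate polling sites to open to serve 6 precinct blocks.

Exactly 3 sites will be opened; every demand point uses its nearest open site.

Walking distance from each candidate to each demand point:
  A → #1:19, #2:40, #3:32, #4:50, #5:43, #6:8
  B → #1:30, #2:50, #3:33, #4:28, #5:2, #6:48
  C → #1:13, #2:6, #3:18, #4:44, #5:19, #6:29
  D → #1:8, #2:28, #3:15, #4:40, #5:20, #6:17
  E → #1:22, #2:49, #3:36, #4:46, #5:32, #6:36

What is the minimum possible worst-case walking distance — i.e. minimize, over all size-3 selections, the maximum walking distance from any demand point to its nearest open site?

28

Open {A, B, C}.
  Farthest demand point is #4 at walking distance 28 (to B); all others are ≤ 28.
With {A, B, D} the worst case is 28.
With {B, C, D} the worst case is 28.
No size-3 selection achieves below 28.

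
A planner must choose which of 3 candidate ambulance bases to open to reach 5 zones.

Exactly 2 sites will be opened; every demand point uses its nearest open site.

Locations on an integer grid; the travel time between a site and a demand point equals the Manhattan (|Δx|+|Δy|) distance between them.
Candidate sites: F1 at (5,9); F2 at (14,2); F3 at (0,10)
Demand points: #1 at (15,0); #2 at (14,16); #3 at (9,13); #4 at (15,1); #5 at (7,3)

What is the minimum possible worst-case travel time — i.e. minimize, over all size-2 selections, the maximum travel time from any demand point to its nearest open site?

14

Open {F1, F2}.
  Farthest demand point is #2 at travel time 14 (to F2); all others are ≤ 14.
With {F2, F3} the worst case is 14.
With {F1, F3} the worst case is 19.
No size-2 selection achieves below 14.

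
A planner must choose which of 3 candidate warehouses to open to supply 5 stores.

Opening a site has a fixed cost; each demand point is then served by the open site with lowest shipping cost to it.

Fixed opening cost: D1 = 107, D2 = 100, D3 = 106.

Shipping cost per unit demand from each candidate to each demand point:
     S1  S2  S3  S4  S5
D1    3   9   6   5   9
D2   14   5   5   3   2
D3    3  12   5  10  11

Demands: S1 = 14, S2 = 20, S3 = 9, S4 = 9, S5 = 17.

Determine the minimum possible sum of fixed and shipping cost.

Open {D2, D3}: assign each demand point to its cheapest open site.
  S1→D3 14×3=42, S2→D2 20×5=100, S3→D2 9×5=45, S4→D2 9×3=27, S5→D2 17×2=34
  shipping cost 248, fixed 206 → total 454.
Compare {D1, D2}: shipping cost 248 + fixed 207 = 455.
Compare {D2}: shipping cost 402 + fixed 100 = 502.
Compare {D1, D2, D3}: shipping cost 248 + fixed 313 = 561.
All other subsets cost ≥ 455. Minimum total cost: 454.

454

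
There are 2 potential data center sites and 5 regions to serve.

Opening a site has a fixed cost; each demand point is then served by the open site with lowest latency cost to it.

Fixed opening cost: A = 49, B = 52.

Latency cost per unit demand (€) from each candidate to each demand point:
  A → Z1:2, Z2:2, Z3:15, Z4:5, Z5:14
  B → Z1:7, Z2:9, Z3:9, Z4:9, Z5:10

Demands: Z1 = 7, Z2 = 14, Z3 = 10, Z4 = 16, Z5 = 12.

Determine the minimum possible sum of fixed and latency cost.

Open {A, B}: assign each demand point to its cheapest open site.
  Z1→A 7×2=14, Z2→A 14×2=28, Z3→B 10×9=90, Z4→A 16×5=80, Z5→B 12×10=120
  latency cost 332, fixed 101 → total 433.
Compare {A}: latency cost 440 + fixed 49 = 489.
Compare {B}: latency cost 529 + fixed 52 = 581.

433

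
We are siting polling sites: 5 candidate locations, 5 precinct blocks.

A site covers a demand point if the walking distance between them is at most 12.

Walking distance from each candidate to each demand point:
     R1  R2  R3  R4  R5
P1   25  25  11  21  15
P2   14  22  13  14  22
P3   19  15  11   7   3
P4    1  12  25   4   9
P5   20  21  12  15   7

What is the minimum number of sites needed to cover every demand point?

Coverage sets (demand points within 12 of each site):
  P1: {R3}
  P2: {}
  P3: {R3, R4, R5}
  P4: {R1, R2, R4, R5}
  P5: {R3, R5}
No single site covers all 5 demand points.
But {P1, P4} covers everything, so the minimum is 2.

2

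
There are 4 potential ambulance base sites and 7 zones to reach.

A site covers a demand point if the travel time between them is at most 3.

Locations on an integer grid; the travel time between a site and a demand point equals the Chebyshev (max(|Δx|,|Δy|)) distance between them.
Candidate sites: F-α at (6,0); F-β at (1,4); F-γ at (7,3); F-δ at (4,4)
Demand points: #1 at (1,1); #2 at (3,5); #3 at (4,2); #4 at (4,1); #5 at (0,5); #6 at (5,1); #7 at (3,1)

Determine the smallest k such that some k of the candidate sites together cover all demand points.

2

Coverage sets (demand points within 3 of each site):
  F-α: {#3, #4, #6, #7}
  F-β: {#1, #2, #3, #4, #5, #7}
  F-γ: {#3, #4, #6}
  F-δ: {#1, #2, #3, #4, #6, #7}
No single site covers all 7 demand points.
But {F-α, F-β} covers everything, so the minimum is 2.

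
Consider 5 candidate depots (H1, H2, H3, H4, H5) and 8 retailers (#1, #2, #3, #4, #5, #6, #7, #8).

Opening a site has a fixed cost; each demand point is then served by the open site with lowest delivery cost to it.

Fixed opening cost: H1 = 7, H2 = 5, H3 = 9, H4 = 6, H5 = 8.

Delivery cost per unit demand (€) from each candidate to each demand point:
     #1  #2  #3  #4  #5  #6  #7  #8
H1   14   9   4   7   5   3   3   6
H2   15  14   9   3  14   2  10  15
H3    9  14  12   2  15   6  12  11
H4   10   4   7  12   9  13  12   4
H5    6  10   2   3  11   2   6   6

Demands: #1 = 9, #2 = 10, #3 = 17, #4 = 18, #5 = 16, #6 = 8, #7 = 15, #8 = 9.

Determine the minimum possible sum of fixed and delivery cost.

371

Open {H1, H3, H4, H5}: assign each demand point to its cheapest open site.
  #1→H5 9×6=54, #2→H4 10×4=40, #3→H5 17×2=34, #4→H3 18×2=36, #5→H1 16×5=80, #6→H5 8×2=16, #7→H1 15×3=45, #8→H4 9×4=36
  delivery cost 341, fixed 30 → total 371.
Compare {H1, H2, H3, H4, H5}: delivery cost 341 + fixed 35 = 376.
Compare {H1, H4, H5}: delivery cost 359 + fixed 21 = 380.
Compare {H1, H2, H4, H5}: delivery cost 359 + fixed 26 = 385.
All other subsets cost ≥ 376. Minimum total cost: 371.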